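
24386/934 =12193/467 = 26.11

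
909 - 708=201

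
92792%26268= 13988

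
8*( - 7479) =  - 59832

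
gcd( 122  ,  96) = 2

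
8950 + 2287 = 11237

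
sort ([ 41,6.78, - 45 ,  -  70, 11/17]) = [ - 70, - 45,11/17,6.78,41] 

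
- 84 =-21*4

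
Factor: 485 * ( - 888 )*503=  - 2^3*  3^1*5^1* 37^1*97^1 * 503^1 = -  216632040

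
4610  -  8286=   -  3676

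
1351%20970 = 1351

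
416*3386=1408576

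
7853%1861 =409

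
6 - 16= -10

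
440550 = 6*73425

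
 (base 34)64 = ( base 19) AI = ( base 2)11010000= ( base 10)208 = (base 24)8g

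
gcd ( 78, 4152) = 6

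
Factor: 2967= 3^1 * 23^1 * 43^1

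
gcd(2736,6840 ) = 1368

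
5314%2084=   1146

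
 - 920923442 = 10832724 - 931756166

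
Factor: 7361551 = 7361551^1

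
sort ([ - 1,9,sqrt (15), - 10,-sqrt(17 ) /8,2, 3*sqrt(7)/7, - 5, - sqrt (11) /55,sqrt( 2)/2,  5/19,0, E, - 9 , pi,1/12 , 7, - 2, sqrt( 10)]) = [ - 10, - 9, - 5, - 2, - 1, - sqrt(17)/8, - sqrt( 11)/55 , 0,  1/12,  5/19, sqrt ( 2 ) /2,3*sqrt( 7)/7, 2, E, pi,sqrt( 10 ), sqrt(15 ), 7, 9]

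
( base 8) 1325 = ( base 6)3205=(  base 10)725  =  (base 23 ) 18c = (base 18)245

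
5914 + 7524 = 13438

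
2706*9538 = 25809828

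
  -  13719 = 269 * ( - 51) 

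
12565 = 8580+3985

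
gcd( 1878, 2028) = 6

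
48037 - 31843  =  16194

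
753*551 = 414903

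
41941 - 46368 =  - 4427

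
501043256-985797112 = -484753856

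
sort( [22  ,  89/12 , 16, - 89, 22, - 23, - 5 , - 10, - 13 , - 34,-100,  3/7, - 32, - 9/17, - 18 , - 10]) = [  -  100, - 89, - 34, - 32, - 23, - 18, - 13, - 10 , - 10, - 5, - 9/17,3/7,89/12, 16, 22,22]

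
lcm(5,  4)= 20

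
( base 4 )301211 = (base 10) 3173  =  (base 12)1A05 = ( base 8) 6145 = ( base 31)39B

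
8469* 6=50814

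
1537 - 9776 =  - 8239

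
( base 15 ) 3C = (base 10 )57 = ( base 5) 212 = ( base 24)29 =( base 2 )111001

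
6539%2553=1433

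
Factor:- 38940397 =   -  173^1 * 225089^1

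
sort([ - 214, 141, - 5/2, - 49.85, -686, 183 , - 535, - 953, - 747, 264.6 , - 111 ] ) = [ - 953, - 747, - 686, - 535 , - 214, - 111  ,  -  49.85, - 5/2, 141, 183, 264.6]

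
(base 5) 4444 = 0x270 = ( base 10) 624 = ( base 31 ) k4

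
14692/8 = 3673/2 = 1836.50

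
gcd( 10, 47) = 1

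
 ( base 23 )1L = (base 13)35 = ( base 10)44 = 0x2c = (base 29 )1f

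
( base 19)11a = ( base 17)15g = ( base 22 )HG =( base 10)390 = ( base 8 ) 606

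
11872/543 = 11872/543 = 21.86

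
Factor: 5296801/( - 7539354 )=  - 2^( - 1 )*3^( - 2)*19^1*23^( - 1 )*149^1*1871^1*18211^ ( - 1 )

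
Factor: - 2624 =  - 2^6*41^1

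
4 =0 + 4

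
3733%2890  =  843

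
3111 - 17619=-14508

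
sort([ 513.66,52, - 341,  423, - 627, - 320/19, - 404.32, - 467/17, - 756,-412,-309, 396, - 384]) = [ - 756,  -  627, - 412, - 404.32, - 384, - 341, - 309, - 467/17, - 320/19,  52, 396,423,  513.66 ]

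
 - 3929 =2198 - 6127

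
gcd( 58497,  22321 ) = 17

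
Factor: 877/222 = 2^( - 1 ) * 3^( - 1 ) * 37^( - 1) * 877^1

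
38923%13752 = 11419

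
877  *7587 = 6653799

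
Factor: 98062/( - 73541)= -2^1*13^( - 1)*5657^( - 1 )*49031^1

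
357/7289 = 357/7289 =0.05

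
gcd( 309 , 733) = 1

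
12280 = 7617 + 4663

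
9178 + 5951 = 15129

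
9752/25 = 9752/25 = 390.08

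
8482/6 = 1413+2/3 =1413.67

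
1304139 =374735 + 929404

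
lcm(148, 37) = 148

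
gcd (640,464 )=16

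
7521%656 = 305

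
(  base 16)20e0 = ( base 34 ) 79I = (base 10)8416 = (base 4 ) 2003200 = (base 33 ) 7O1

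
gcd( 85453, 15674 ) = 1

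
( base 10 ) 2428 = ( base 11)1908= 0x97C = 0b100101111100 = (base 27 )38P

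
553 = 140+413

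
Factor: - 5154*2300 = - 2^3*3^1*5^2*23^1*859^1 = - 11854200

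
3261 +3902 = 7163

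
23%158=23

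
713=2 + 711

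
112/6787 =112/6787 = 0.02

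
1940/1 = 1940 = 1940.00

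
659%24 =11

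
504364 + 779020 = 1283384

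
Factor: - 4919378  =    -  2^1 * 23^1*229^1*467^1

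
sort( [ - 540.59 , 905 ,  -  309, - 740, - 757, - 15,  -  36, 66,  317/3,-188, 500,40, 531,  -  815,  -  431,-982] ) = [ - 982, - 815,  -  757, - 740, - 540.59,-431, - 309, - 188, - 36,-15,  40, 66,  317/3,500,531  ,  905] 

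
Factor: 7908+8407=5^1*13^1*251^1 = 16315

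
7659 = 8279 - 620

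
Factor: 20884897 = 11^1* 23^1*82549^1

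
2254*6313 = 14229502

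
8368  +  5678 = 14046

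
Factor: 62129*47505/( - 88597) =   -  2951438145/88597 = - 3^1*5^1*19^( - 1)* 3167^1 *4663^ ( - 1)*  62129^1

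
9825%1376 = 193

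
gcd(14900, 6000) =100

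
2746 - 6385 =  - 3639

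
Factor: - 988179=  - 3^1*329393^1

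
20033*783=15685839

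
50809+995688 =1046497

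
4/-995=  - 4/995 = - 0.00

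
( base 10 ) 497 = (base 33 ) F2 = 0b111110001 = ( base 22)10d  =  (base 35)e7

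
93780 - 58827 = 34953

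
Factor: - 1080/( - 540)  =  2 = 2^1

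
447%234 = 213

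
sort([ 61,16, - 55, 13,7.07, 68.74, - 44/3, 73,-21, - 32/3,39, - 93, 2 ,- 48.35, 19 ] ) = [ - 93,-55, - 48.35, - 21, - 44/3,  -  32/3,2,  7.07,13, 16,19 , 39, 61,68.74 , 73]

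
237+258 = 495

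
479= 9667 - 9188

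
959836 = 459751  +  500085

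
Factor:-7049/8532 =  - 2^(-2)*3^(-3)*7^1*19^1*53^1*79^( - 1)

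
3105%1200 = 705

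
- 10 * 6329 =  -  63290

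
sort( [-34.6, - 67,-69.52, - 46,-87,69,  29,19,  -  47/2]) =[-87, - 69.52 , -67 ,  -  46,-34.6,-47/2,19,  29, 69]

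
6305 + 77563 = 83868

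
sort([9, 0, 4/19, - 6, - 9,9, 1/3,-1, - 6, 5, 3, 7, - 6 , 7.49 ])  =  [ - 9,-6, - 6, - 6, - 1,0, 4/19,1/3,3, 5,7, 7.49, 9,9]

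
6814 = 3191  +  3623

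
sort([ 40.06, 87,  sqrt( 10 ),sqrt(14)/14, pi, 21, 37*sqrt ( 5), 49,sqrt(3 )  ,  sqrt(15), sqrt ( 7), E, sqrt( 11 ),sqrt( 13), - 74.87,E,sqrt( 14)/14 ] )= [ -74.87,sqrt(14) /14, sqrt( 14 ) /14, sqrt(3),  sqrt( 7 ),E, E,  pi,sqrt(10 ), sqrt( 11 ),sqrt(13), sqrt ( 15 ),21, 40.06, 49,37*sqrt ( 5), 87 ] 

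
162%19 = 10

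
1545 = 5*309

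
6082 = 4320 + 1762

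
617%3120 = 617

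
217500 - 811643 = -594143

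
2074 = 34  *61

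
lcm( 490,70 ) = 490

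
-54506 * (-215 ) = 11718790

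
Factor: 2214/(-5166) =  - 3/7 = -3^1*7^ ( - 1)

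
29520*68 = 2007360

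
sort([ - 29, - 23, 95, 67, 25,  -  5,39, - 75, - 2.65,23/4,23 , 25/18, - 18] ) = [- 75, - 29,-23,  -  18,-5, -2.65,25/18,23/4 , 23,25,39,67,95 ] 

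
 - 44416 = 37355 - 81771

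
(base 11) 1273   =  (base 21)3FF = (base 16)675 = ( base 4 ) 121311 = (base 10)1653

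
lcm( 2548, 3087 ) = 160524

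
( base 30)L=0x15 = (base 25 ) L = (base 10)21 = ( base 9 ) 23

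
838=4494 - 3656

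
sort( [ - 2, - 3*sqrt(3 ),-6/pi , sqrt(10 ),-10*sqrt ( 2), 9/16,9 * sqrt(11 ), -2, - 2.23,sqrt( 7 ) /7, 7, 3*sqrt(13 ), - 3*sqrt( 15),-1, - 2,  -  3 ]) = [ - 10*sqrt( 2), - 3*sqrt(15 ),  -  3 *sqrt (3 ) , - 3,- 2.23,-2  ,-2,-2,- 6/pi, - 1,sqrt(7 ) /7, 9/16,sqrt(10 ),7, 3*sqrt(13),9*sqrt (11) ] 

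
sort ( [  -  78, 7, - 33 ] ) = [ - 78, - 33,7] 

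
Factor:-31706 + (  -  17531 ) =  - 53^1 * 929^1  =  - 49237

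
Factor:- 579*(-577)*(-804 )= - 2^2*3^2*67^1* 193^1*577^1=- 268602732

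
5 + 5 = 10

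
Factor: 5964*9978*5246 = 312183122832 = 2^4 * 3^2*7^1*43^1*61^1*71^1*1663^1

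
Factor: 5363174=2^1*521^1*5147^1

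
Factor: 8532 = 2^2*3^3*79^1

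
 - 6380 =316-6696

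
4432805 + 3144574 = 7577379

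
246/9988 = 123/4994=0.02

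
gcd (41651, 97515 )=1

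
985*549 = 540765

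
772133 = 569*1357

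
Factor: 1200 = 2^4 * 3^1 * 5^2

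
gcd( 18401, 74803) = 1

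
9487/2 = 4743 + 1/2 = 4743.50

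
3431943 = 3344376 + 87567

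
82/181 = 82/181 = 0.45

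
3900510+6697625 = 10598135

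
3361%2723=638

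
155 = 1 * 155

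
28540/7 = 28540/7 = 4077.14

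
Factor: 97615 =5^1*7^1*2789^1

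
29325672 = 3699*7928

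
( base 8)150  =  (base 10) 104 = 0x68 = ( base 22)4G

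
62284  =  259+62025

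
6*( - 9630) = -57780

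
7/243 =7/243 = 0.03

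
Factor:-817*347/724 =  - 2^ (  -  2 )* 19^1*43^1*181^( - 1 )*347^1= - 283499/724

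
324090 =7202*45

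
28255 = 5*5651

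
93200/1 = 93200 = 93200.00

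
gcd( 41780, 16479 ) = 1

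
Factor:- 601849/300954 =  - 2^( - 1 ) *3^( - 1)*50159^( - 1 )* 601849^1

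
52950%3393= 2055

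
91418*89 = 8136202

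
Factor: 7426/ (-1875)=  - 2^1*3^( - 1 )* 5^( - 4) * 47^1*79^1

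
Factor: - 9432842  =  -2^1*293^1*16097^1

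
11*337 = 3707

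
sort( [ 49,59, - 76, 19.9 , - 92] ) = [ - 92, - 76, 19.9,49,59]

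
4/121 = 4/121 = 0.03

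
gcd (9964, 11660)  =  212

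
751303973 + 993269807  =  1744573780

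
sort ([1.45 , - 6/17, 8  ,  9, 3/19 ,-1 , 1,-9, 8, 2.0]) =[ - 9, - 1,-6/17,3/19,  1, 1.45,  2.0,8 , 8, 9]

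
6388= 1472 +4916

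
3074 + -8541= - 5467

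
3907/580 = 6 + 427/580 = 6.74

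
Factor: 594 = 2^1*3^3*11^1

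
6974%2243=245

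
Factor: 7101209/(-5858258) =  - 2^( - 1)  *  7^( -1)*101^1 * 70309^1*418447^(-1)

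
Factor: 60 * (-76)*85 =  - 2^4*3^1*5^2 * 17^1 * 19^1 = - 387600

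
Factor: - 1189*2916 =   -  2^2*3^6*29^1*41^1 = -  3467124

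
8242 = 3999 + 4243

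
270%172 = 98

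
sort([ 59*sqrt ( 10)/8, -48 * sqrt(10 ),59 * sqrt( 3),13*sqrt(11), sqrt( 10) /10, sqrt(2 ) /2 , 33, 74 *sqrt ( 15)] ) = [ - 48*sqrt( 10 ) , sqrt(10 )/10,  sqrt (2) /2, 59 * sqrt( 10 )/8, 33,13  *sqrt ( 11 ), 59*sqrt( 3 ),74*sqrt(15)]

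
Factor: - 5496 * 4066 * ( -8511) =2^4*3^2 * 19^1 *107^1 * 229^1*2837^1 = 190193070096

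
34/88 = 17/44 = 0.39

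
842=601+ 241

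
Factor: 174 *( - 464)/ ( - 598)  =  40368/299 = 2^4 * 3^1*13^( - 1 )*23^( - 1)*29^2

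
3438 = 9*382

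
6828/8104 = 1707/2026 = 0.84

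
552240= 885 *624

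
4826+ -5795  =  -969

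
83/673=83/673 = 0.12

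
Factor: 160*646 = 103360 = 2^6*5^1* 17^1 * 19^1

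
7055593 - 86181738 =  - 79126145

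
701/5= 140 + 1/5=140.20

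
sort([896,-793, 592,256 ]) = [-793, 256,592, 896 ]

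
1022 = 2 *511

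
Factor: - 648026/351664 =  - 2^( - 3) * 31^( - 1)*457^1= - 457/248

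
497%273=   224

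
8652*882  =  7631064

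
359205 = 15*23947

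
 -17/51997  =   - 17/51997=-0.00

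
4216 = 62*68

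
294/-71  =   -294/71  =  -4.14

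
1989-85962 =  - 83973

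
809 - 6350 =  - 5541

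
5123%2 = 1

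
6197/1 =6197 = 6197.00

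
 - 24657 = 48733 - 73390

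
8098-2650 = 5448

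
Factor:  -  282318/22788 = -223/18 = -2^( - 1) * 3^ ( - 2) * 223^1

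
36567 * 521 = 19051407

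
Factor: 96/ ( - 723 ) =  - 32/241 =- 2^5*241^( - 1 ) 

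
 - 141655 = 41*( -3455)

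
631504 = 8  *78938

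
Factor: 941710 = 2^1*5^1*7^1*11^1*1223^1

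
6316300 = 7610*830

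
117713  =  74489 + 43224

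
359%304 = 55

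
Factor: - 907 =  - 907^1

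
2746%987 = 772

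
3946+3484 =7430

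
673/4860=673/4860  =  0.14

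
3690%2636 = 1054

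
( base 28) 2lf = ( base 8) 4173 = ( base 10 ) 2171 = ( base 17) 78c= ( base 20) 58b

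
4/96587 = 4/96587 =0.00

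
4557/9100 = 651/1300 = 0.50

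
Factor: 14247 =3^2*1583^1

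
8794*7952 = 69929888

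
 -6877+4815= - 2062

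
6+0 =6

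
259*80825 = 20933675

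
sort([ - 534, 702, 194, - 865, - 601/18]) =[ - 865, - 534, - 601/18, 194,702 ] 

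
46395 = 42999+3396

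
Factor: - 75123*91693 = - 6888253239 = - 3^2 *7^1*17^1 * 491^1*13099^1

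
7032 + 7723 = 14755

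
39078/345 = 113 + 31/115=113.27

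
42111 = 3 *14037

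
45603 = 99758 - 54155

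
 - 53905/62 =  - 53905/62 = - 869.44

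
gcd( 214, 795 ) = 1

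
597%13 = 12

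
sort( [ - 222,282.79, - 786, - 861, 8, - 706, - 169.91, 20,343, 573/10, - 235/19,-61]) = [ - 861, - 786, - 706, - 222,  -  169.91 , - 61,-235/19, 8, 20, 573/10, 282.79, 343]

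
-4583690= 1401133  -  5984823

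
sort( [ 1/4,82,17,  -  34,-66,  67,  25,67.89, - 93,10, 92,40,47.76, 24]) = [ - 93,-66, - 34, 1/4,10, 17,24,  25,40,47.76,67, 67.89, 82,  92]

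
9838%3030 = 748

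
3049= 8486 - 5437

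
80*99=7920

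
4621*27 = 124767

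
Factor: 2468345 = 5^1*11^1*44879^1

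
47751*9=429759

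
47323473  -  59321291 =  - 11997818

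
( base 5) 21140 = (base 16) 58C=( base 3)1221121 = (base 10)1420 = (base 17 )4f9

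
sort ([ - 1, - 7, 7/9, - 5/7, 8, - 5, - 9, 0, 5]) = [-9, - 7, - 5, - 1, - 5/7,0, 7/9, 5,8]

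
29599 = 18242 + 11357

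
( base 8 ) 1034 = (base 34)fu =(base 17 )1ED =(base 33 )gc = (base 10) 540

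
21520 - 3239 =18281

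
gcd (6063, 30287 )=1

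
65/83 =65/83 = 0.78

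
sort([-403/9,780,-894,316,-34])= [ - 894, - 403/9,-34 , 316,  780]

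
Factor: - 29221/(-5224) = 2^( - 3)*653^( - 1) * 29221^1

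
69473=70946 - 1473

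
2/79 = 2/79 = 0.03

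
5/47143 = 5/47143 = 0.00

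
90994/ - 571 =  - 90994/571=- 159.36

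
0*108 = 0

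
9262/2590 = 4631/1295 = 3.58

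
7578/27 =842/3  =  280.67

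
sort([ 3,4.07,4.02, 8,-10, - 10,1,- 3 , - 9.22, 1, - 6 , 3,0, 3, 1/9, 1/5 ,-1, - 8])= [ - 10, - 10 ,-9.22 , - 8, - 6 , - 3 , - 1, 0, 1/9, 1/5,1, 1,3, 3 , 3 , 4.02, 4.07,8]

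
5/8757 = 5/8757= 0.00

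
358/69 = 5+ 13/69= 5.19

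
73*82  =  5986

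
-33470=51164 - 84634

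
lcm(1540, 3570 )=78540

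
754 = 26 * 29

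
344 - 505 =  - 161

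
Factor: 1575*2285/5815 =719775/1163 = 3^2 *5^2*7^1*457^1 * 1163^( - 1)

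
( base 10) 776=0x308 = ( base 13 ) 479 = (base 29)qm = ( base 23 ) 1ah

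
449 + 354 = 803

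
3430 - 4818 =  - 1388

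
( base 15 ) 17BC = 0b1010000000111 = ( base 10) 5127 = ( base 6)35423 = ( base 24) 8lf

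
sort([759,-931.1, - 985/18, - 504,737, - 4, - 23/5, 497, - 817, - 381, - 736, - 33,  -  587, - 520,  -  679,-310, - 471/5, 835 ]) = [-931.1, - 817,- 736, - 679,  -  587, - 520, - 504, - 381,  -  310, - 471/5, - 985/18, - 33,-23/5, - 4,  497,737,759,835]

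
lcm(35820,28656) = 143280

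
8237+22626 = 30863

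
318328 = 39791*8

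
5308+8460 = 13768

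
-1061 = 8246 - 9307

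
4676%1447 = 335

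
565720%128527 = 51612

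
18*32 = 576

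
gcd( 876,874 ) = 2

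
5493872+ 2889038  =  8382910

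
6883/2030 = 6883/2030 = 3.39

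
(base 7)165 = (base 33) 2U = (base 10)96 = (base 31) 33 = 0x60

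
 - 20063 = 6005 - 26068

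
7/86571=7/86571 = 0.00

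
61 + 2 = 63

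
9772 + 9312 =19084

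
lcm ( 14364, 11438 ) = 617652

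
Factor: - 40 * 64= -2560 = - 2^9*5^1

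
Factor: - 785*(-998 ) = 2^1 * 5^1 * 157^1 *499^1 =783430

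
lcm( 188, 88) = 4136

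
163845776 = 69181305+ 94664471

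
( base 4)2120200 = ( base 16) 2620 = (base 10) 9760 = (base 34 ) 8f2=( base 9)14344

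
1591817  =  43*37019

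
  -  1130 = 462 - 1592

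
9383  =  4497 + 4886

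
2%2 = 0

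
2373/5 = 2373/5= 474.60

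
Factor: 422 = 2^1 *211^1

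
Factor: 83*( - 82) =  - 6806 = - 2^1*41^1*83^1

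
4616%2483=2133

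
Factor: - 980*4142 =-2^3 * 5^1*7^2*19^1*109^1 = - 4059160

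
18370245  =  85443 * 215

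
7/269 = 7/269 =0.03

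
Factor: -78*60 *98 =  - 458640 = - 2^4*3^2*5^1*7^2*13^1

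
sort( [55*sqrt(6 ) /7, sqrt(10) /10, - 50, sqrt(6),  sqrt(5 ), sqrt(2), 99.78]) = [ - 50,sqrt(10)/10, sqrt(2),sqrt(5 ) , sqrt( 6),55*  sqrt(6) /7,99.78] 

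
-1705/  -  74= 23 + 3/74 = 23.04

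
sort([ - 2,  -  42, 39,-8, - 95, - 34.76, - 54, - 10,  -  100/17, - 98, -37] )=[-98, - 95, - 54,-42 , - 37 , - 34.76, - 10, - 8, - 100/17, - 2, 39 ] 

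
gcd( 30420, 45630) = 15210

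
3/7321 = 3/7321 = 0.00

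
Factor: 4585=5^1*7^1*131^1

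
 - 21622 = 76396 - 98018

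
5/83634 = 5/83634 = 0.00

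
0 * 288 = 0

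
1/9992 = 1/9992  =  0.00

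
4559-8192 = - 3633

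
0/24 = 0 = 0.00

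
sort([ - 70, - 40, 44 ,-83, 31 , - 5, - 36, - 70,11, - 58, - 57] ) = [-83,-70, - 70,-58, - 57, - 40,  -  36, - 5,11,31 , 44 ] 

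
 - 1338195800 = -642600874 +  - 695594926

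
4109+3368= 7477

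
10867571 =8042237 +2825334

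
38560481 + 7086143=45646624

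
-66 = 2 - 68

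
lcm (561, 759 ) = 12903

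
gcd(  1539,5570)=1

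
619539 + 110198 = 729737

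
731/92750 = 731/92750 = 0.01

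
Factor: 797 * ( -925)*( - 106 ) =2^1*5^2 * 37^1 *53^1*797^1 = 78145850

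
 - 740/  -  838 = 370/419  =  0.88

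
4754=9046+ - 4292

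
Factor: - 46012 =- 2^2*11503^1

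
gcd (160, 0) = 160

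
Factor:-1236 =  - 2^2*3^1*103^1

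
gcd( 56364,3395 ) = 7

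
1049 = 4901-3852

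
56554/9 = 56554/9 = 6283.78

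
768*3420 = 2626560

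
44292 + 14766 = 59058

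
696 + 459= 1155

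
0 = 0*364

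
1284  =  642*2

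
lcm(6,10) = 30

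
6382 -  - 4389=10771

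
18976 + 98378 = 117354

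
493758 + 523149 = 1016907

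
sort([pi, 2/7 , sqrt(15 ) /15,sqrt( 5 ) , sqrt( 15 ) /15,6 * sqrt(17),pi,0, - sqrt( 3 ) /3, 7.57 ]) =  [ - sqrt(3)/3 , 0,sqrt(15 ) /15, sqrt( 15)/15,2/7, sqrt( 5 ),pi,pi,  7.57, 6*sqrt( 17 ) ] 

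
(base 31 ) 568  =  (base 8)11607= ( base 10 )4999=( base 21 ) B71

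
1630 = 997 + 633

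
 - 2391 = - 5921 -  - 3530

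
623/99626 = 623/99626  =  0.01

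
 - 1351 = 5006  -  6357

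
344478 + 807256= 1151734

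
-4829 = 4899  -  9728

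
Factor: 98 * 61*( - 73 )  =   - 2^1*7^2*61^1*73^1 = -436394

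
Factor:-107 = -107^1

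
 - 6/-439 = 6/439 = 0.01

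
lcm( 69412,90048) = 3331776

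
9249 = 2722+6527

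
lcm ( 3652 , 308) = 25564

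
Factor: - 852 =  - 2^2 * 3^1*71^1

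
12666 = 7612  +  5054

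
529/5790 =529/5790  =  0.09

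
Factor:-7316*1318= - 2^3  *31^1*59^1*659^1 =- 9642488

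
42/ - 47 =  - 42/47 = - 0.89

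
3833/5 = 766 + 3/5 = 766.60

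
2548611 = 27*94393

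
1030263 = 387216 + 643047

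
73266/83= 882+60/83 = 882.72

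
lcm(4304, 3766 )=30128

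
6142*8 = 49136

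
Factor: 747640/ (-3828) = -2^1*3^( - 1) * 5^1* 11^( - 1)*29^( - 1)*18691^1 = - 186910/957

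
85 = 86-1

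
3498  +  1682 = 5180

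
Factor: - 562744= -2^3*  7^1*13^1*773^1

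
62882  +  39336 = 102218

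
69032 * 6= 414192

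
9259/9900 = 9259/9900 = 0.94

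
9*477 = 4293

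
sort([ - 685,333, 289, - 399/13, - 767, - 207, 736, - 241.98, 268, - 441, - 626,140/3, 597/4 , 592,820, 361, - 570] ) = [ - 767, - 685, - 626, - 570, - 441, - 241.98, - 207 , - 399/13,  140/3, 597/4, 268,289, 333,361,592, 736 , 820]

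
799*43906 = 35080894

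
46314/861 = 15438/287 = 53.79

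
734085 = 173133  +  560952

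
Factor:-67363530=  - 2^1*3^1*5^1*13^1 *53^1*3259^1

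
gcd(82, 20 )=2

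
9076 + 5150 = 14226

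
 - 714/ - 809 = 714/809 = 0.88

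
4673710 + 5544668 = 10218378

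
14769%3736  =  3561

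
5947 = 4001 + 1946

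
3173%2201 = 972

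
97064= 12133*8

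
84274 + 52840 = 137114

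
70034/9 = 70034/9= 7781.56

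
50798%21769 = 7260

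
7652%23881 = 7652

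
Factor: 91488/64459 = 2^5*3^1*73^( - 1 )*883^( - 1 )*953^1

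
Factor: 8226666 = 2^1*3^2*7^1*109^1*599^1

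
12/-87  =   - 4/29  =  - 0.14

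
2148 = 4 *537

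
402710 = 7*57530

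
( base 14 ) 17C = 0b100110010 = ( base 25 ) C6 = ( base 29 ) ag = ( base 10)306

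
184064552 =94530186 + 89534366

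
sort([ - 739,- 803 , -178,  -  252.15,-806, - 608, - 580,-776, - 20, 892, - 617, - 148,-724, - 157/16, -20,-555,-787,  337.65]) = [ - 806, - 803, - 787,-776,-739 , - 724, - 617, - 608,-580,  -  555, - 252.15, - 178, - 148, - 20,-20,-157/16 , 337.65, 892]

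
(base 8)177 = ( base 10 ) 127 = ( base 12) A7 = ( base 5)1002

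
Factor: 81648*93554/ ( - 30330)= -2^4*3^4*5^ ( - 1 )*7^1*29^1*337^( - 1) * 1613^1=-424360944/1685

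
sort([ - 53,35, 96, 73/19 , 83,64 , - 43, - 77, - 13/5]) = [ - 77, - 53, - 43 ,-13/5,73/19,  35, 64, 83, 96]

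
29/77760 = 29/77760 = 0.00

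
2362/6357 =2362/6357 = 0.37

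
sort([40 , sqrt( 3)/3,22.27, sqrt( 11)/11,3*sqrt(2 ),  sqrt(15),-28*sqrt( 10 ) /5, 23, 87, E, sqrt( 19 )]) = [ - 28*sqrt( 10)/5, sqrt( 11 ) /11, sqrt( 3)/3,E, sqrt(15), 3 * sqrt (2 ),sqrt( 19 ), 22.27,23,40, 87 ]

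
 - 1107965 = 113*(-9805 )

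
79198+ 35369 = 114567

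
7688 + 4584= 12272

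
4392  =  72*61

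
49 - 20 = 29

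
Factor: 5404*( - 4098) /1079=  - 22145592/1079 = - 2^3*3^1*7^1*13^( - 1 )*83^(-1) * 193^1 * 683^1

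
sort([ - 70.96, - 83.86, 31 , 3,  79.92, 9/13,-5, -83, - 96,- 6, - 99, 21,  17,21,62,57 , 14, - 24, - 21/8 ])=[-99,- 96, - 83.86, - 83,-70.96, - 24, - 6, - 5,-21/8,9/13, 3, 14, 17, 21, 21, 31, 57, 62, 79.92] 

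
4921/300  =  4921/300 = 16.40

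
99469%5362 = 2953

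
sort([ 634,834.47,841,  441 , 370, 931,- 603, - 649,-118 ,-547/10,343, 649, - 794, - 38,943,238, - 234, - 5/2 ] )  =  [ - 794, - 649 , - 603,  -  234, - 118, - 547/10,-38, - 5/2,238,343,370,  441,  634,649,  834.47,841,931,943 ] 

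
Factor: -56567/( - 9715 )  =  5^ (-1 ) * 7^1 *29^ (-1 )*67^( - 1 )*8081^1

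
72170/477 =151 + 143/477 = 151.30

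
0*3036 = 0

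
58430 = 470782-412352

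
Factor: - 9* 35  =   - 315 =-3^2 * 5^1*7^1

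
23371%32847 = 23371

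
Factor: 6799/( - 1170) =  - 2^ ( - 1 ) * 3^(-2) * 5^(-1) * 523^1 = - 523/90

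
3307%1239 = 829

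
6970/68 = 102 + 1/2 = 102.50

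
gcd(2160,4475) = 5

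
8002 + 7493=15495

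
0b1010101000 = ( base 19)1gf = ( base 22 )18K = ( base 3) 221012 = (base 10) 680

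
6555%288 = 219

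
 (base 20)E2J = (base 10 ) 5659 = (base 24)9JJ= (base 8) 13033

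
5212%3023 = 2189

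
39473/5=7894 + 3/5= 7894.60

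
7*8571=59997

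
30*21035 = 631050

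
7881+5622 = 13503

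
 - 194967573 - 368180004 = -563147577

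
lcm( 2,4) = 4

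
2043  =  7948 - 5905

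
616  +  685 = 1301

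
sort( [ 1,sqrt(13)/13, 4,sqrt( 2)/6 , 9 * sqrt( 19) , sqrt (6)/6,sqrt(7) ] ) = [sqrt(2 )/6, sqrt(  13) /13,sqrt(6 ) /6,1, sqrt( 7 ),4, 9*sqrt( 19) ]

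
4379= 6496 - 2117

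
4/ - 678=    - 2/339 = - 0.01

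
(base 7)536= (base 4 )10100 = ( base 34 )80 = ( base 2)100010000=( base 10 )272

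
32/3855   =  32/3855=0.01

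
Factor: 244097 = 7^1*34871^1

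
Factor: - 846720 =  - 2^7*3^3*5^1 * 7^2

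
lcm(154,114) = 8778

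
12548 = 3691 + 8857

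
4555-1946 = 2609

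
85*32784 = 2786640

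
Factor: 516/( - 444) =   -  37^(- 1 )*43^1 = - 43/37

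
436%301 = 135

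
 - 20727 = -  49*423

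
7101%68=29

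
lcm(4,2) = 4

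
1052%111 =53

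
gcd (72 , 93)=3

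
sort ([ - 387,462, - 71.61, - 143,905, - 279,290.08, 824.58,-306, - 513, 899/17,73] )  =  [- 513, - 387, - 306,-279, - 143, - 71.61, 899/17 , 73,290.08,462, 824.58,905 ] 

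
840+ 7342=8182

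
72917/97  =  72917/97= 751.72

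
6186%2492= 1202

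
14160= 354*40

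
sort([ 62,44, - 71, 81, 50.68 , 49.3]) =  [ - 71, 44, 49.3, 50.68, 62,81 ]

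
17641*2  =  35282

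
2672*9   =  24048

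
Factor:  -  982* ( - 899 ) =2^1*29^1*31^1 *491^1= 882818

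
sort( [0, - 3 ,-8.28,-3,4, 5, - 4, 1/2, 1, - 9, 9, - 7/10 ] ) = [ - 9, - 8.28 , - 4, - 3,-3, - 7/10,0,1/2,1, 4, 5,  9]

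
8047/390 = 20+19/30 = 20.63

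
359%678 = 359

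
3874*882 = 3416868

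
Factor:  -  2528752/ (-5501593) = 2^4* 158047^1 * 5501593^(  -  1 )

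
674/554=337/277 = 1.22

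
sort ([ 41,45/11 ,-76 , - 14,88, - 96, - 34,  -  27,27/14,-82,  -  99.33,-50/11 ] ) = [ -99.33 ,-96, - 82,-76, - 34, - 27  , -14, - 50/11,27/14,45/11, 41,88 ] 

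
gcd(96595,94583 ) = 1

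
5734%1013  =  669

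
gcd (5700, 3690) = 30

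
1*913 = 913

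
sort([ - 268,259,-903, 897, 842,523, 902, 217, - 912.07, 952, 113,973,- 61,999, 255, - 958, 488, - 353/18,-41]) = [ - 958, - 912.07, -903, - 268, - 61, - 41,- 353/18, 113, 217,  255, 259, 488, 523,842, 897,  902, 952, 973,999]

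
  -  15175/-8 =15175/8 = 1896.88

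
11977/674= 17+519/674= 17.77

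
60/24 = 2 + 1/2 = 2.50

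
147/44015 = 147/44015 = 0.00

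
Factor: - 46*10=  - 2^2*5^1*23^1 = -  460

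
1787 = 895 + 892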